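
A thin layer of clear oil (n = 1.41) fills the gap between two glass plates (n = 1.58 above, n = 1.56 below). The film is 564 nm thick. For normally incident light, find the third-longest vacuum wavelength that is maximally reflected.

636 nm

At the upper boundary (n = 1.58 to n = 1.41) the reflected ray undergoes no phase shift.
Bottom surface (1.41 → 1.56): reflection off a higher-index medium gives a half-wave phase shift.
Net: one phase inversion between the two reflected rays.
So the condition for constructive reflection is 2 n t = (m + ½) λ.
λ = 2 n t / (m + ½). The third-longest wavelength is m = 2: λ = 2 × 1.41 × 564 / 2.50 = 636 nm.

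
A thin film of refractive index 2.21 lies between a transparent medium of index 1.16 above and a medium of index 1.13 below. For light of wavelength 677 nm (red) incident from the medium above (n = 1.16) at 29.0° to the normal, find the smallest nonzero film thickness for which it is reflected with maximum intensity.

Ray reflecting at the top interface goes from n = 1.16 toward n = 2.21: a half-wave phase shift.
Bottom surface (2.21 → 1.13): reflection off a lower-index medium gives no phase shift.
The two reflections differ by half a wavelength.
So the condition for constructive reflection is 2 n t cos θ_r = (m + ½) λ.
Snell's law: 1.16 sin 29.0° = 2.21 sin θ_r → sin θ_r = 0.254, cos θ_r = 0.967.
Minimum at m = 0: t = λ / (4 n cos θ_r) = 677 / (4 × 2.21 × 0.967) = 79.2 nm.

79.2 nm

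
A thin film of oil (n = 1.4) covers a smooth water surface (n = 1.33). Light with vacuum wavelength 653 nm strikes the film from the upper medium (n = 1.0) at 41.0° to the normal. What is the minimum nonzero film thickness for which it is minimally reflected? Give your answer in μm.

Ray reflecting at the top interface goes from n = 1.0 toward n = 1.4: a half-wave phase shift.
At the lower boundary (n = 1.4 to n = 1.33) the reflected ray undergoes no phase shift.
Net: one phase inversion between the two reflected rays.
With one net inversion, destructive interference in reflection requires 2 n t cos θ_r = m λ.
Snell's law: 1.0 sin 41.0° = 1.4 sin θ_r → sin θ_r = 0.469, cos θ_r = 0.883.
Minimum nonzero at m = 1: t = λ / (2 n cos θ_r) = 653 / (2 × 1.4 × 0.883) = 264 nm.

0.264 μm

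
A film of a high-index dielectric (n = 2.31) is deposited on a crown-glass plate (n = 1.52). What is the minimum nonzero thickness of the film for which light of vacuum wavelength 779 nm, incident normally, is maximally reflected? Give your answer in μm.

Ray reflecting at the top interface goes from n = 1.0 toward n = 2.31: a half-wave phase shift.
Ray reflecting at the bottom interface goes from n = 2.31 toward n = 1.52: no phase shift.
Net: one phase inversion between the two reflected rays.
So the condition for constructive reflection is 2 n t = (m + ½) λ.
Minimum at m = 0: t = λ / (4 n) = 779 / (4 × 2.31) = 84.3 nm.

0.0843 μm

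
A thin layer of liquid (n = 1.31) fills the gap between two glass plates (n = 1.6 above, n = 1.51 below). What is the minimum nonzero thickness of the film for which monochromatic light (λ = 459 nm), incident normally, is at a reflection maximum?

87.6 nm

Ray reflecting at the top interface goes from n = 1.6 toward n = 1.31: no phase shift.
Ray reflecting at the bottom interface goes from n = 1.31 toward n = 1.51: a half-wave phase shift.
Net: one phase inversion between the two reflected rays.
So the condition for constructive reflection is 2 n t = (m + ½) λ.
Minimum at m = 0: t = λ / (4 n) = 459 / (4 × 1.31) = 87.6 nm.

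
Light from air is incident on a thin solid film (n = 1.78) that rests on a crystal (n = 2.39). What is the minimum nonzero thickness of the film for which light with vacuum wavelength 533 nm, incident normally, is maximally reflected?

At the upper boundary (n = 1.0 to n = 1.78) the reflected ray undergoes a half-wave phase shift.
Bottom surface (1.78 → 2.39): reflection off a higher-index medium gives a half-wave phase shift.
Zero or two π shifts → no net half-wave offset.
For maximum reflection here: 2 n t = m λ.
Minimum nonzero at m = 1: t = λ / (2 n) = 533 / (2 × 1.78) = 150 nm.

150 nm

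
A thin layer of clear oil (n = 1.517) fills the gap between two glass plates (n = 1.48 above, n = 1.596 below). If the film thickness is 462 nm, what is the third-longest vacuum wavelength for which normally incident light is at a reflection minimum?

561 nm

Ray reflecting at the top interface goes from n = 1.48 toward n = 1.517: a half-wave phase shift.
At the lower boundary (n = 1.517 to n = 1.596) the reflected ray undergoes a half-wave phase shift.
Net: no relative phase inversion (both shifts match).
So the condition for destructive reflection is 2 n t = (m + ½) λ.
λ = 2 n t / (m + ½). The third-longest wavelength is m = 2: λ = 2 × 1.517 × 462 / 2.50 = 561 nm.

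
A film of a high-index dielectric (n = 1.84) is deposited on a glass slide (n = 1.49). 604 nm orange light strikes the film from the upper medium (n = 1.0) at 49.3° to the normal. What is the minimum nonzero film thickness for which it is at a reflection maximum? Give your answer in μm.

0.0901 μm

Top surface (1.0 → 1.84): reflection off a higher-index medium gives a half-wave phase shift.
Ray reflecting at the bottom interface goes from n = 1.84 toward n = 1.49: no phase shift.
Net: one phase inversion between the two reflected rays.
So the condition for constructive reflection is 2 n t cos θ_r = (m + ½) λ.
Snell's law: 1.0 sin 49.3° = 1.84 sin θ_r → sin θ_r = 0.412, cos θ_r = 0.911.
Minimum at m = 0: t = λ / (4 n cos θ_r) = 604 / (4 × 1.84 × 0.911) = 90.1 nm.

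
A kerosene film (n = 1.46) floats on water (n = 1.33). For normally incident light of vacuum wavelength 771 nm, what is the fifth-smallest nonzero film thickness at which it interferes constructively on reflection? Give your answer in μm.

Top surface (1.0 → 1.46): reflection off a higher-index medium gives a half-wave phase shift.
At the lower boundary (n = 1.46 to n = 1.33) the reflected ray undergoes no phase shift.
The two reflections differ by half a wavelength.
So the condition for constructive reflection is 2 n t = (m + ½) λ.
The fifth-smallest nonzero thickness corresponds to m = 4: t = (m + ½) λ / (2 n) = 4.50 × 771 / (2 × 1.46) = 1188 nm.

1.19 μm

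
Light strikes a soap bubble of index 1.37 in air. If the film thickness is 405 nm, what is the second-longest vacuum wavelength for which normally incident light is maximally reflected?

740 nm

Ray reflecting at the top interface goes from n = 1.0 toward n = 1.37: a half-wave phase shift.
Ray reflecting at the bottom interface goes from n = 1.37 toward n = 1.0: no phase shift.
The two reflections differ by half a wavelength.
With one net inversion, constructive interference in reflection requires 2 n t = (m + ½) λ.
λ = 2 n t / (m + ½). The second-longest wavelength is m = 1: λ = 2 × 1.37 × 405 / 1.50 = 740 nm.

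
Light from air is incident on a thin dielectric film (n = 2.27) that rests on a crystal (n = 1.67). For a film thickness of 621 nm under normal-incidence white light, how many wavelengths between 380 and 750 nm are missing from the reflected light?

Ray reflecting at the top interface goes from n = 1.0 toward n = 2.27: a half-wave phase shift.
At the lower boundary (n = 2.27 to n = 1.67) the reflected ray undergoes no phase shift.
Net: one phase inversion between the two reflected rays.
So the condition for destructive reflection is 2 n t = m λ.
λ = 2 n t / m = 2819 / m nm.
m=3: 940 nm (IR); m=4: 705 nm (visible); m=5: 564 nm (visible); m=6: 470 nm (visible); m=7: 403 nm (visible); m=8: 352 nm (UV).

4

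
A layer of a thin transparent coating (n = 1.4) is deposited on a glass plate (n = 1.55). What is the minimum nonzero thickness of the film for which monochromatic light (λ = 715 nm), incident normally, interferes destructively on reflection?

At the upper boundary (n = 1.0 to n = 1.4) the reflected ray undergoes a half-wave phase shift.
At the lower boundary (n = 1.4 to n = 1.55) the reflected ray undergoes a half-wave phase shift.
Zero or two π shifts → no net half-wave offset.
With no net inversion, destructive interference in reflection requires 2 n t = (m + ½) λ.
Minimum at m = 0: t = λ / (4 n) = 715 / (4 × 1.4) = 128 nm.

128 nm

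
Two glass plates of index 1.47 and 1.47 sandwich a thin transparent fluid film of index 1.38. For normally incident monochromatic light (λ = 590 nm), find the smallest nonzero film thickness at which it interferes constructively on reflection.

Top surface (1.47 → 1.38): reflection off a lower-index medium gives no phase shift.
At the lower boundary (n = 1.38 to n = 1.47) the reflected ray undergoes a half-wave phase shift.
The two reflections differ by half a wavelength.
With one net inversion, constructive interference in reflection requires 2 n t = (m + ½) λ.
Minimum at m = 0: t = λ / (4 n) = 590 / (4 × 1.38) = 107 nm.

107 nm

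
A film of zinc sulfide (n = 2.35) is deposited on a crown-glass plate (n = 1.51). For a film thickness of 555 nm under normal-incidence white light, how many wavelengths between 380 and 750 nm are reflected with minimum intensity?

Top surface (1.0 → 2.35): reflection off a higher-index medium gives a half-wave phase shift.
Ray reflecting at the bottom interface goes from n = 2.35 toward n = 1.51: no phase shift.
Net: one phase inversion between the two reflected rays.
With one net inversion, destructive interference in reflection requires 2 n t = m λ.
λ = 2 n t / m = 2609 / m nm.
m=3: 870 nm (IR); m=4: 652 nm (visible); m=5: 522 nm (visible); m=6: 435 nm (visible); m=7: 373 nm (UV).

3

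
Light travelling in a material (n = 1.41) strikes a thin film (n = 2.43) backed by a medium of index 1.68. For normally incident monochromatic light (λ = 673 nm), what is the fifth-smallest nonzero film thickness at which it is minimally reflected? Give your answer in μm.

0.692 μm

Ray reflecting at the top interface goes from n = 1.41 toward n = 2.43: a half-wave phase shift.
Ray reflecting at the bottom interface goes from n = 2.43 toward n = 1.68: no phase shift.
Net: one phase inversion between the two reflected rays.
With one net inversion, destructive interference in reflection requires 2 n t = m λ.
The fifth-smallest nonzero thickness corresponds to m = 5: t = m λ / (2 n) = 5.00 × 673 / (2 × 2.43) = 692 nm.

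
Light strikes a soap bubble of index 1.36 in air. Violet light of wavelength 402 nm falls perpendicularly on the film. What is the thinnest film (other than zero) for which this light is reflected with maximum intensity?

Ray reflecting at the top interface goes from n = 1.0 toward n = 1.36: a half-wave phase shift.
At the lower boundary (n = 1.36 to n = 1.0) the reflected ray undergoes no phase shift.
Net: one phase inversion between the two reflected rays.
For strong reflection here: 2 n t = (m + ½) λ.
Minimum at m = 0: t = λ / (4 n) = 402 / (4 × 1.36) = 73.9 nm.

73.9 nm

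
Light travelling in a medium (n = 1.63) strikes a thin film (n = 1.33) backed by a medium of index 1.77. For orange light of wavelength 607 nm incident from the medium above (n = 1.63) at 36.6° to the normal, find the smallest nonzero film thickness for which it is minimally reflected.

334 nm

Ray reflecting at the top interface goes from n = 1.63 toward n = 1.33: no phase shift.
Ray reflecting at the bottom interface goes from n = 1.33 toward n = 1.77: a half-wave phase shift.
The two reflections differ by half a wavelength.
With one net inversion, destructive interference in reflection requires 2 n t cos θ_r = m λ.
Snell's law: 1.63 sin 36.6° = 1.33 sin θ_r → sin θ_r = 0.731, cos θ_r = 0.683.
Minimum nonzero at m = 1: t = λ / (2 n cos θ_r) = 607 / (2 × 1.33 × 0.683) = 334 nm.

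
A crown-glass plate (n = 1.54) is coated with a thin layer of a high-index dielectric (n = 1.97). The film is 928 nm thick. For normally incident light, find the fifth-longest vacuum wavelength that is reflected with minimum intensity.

Top surface (1.0 → 1.97): reflection off a higher-index medium gives a half-wave phase shift.
Ray reflecting at the bottom interface goes from n = 1.97 toward n = 1.54: no phase shift.
Net: one phase inversion between the two reflected rays.
For weak reflection here: 2 n t = m λ.
λ = 2 n t / m. The fifth-longest wavelength is m = 5: λ = 2 × 1.97 × 928 / 5.00 = 731 nm.

731 nm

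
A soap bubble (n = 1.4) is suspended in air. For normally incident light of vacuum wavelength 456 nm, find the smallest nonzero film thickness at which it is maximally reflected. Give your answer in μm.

Top surface (1.0 → 1.4): reflection off a higher-index medium gives a half-wave phase shift.
At the lower boundary (n = 1.4 to n = 1.0) the reflected ray undergoes no phase shift.
Exactly one π shift → a net half-wave offset.
For maximum reflection here: 2 n t = (m + ½) λ.
Minimum at m = 0: t = λ / (4 n) = 456 / (4 × 1.4) = 81.4 nm.

0.0814 μm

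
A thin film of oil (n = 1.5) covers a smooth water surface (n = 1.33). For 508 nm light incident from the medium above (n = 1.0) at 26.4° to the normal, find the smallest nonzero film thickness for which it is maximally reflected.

Top surface (1.0 → 1.5): reflection off a higher-index medium gives a half-wave phase shift.
Bottom surface (1.5 → 1.33): reflection off a lower-index medium gives no phase shift.
Net: one phase inversion between the two reflected rays.
With one net inversion, constructive interference in reflection requires 2 n t cos θ_r = (m + ½) λ.
Snell's law: 1.0 sin 26.4° = 1.5 sin θ_r → sin θ_r = 0.296, cos θ_r = 0.955.
Minimum at m = 0: t = λ / (4 n cos θ_r) = 508 / (4 × 1.5 × 0.955) = 88.7 nm.

88.7 nm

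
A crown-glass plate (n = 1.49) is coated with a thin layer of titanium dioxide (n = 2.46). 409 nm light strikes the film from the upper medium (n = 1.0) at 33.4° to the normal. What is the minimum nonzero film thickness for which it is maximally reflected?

42.6 nm

Top surface (1.0 → 2.46): reflection off a higher-index medium gives a half-wave phase shift.
Bottom surface (2.46 → 1.49): reflection off a lower-index medium gives no phase shift.
Net: one phase inversion between the two reflected rays.
With one net inversion, constructive interference in reflection requires 2 n t cos θ_r = (m + ½) λ.
Snell's law: 1.0 sin 33.4° = 2.46 sin θ_r → sin θ_r = 0.224, cos θ_r = 0.975.
Minimum at m = 0: t = λ / (4 n cos θ_r) = 409 / (4 × 2.46 × 0.975) = 42.6 nm.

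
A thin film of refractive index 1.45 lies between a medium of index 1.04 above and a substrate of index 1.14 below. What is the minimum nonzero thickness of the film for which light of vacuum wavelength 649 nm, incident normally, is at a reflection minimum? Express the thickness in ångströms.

Top surface (1.04 → 1.45): reflection off a higher-index medium gives a half-wave phase shift.
At the lower boundary (n = 1.45 to n = 1.14) the reflected ray undergoes no phase shift.
Exactly one π shift → a net half-wave offset.
With one net inversion, destructive interference in reflection requires 2 n t = m λ.
Minimum nonzero at m = 1: t = λ / (2 n) = 649 / (2 × 1.45) = 224 nm.

2238 Å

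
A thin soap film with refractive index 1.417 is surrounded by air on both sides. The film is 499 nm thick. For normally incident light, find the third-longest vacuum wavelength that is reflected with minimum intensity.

471 nm

Ray reflecting at the top interface goes from n = 1.0 toward n = 1.417: a half-wave phase shift.
Ray reflecting at the bottom interface goes from n = 1.417 toward n = 1.0: no phase shift.
Net: one phase inversion between the two reflected rays.
So the condition for destructive reflection is 2 n t = m λ.
λ = 2 n t / m. The third-longest wavelength is m = 3: λ = 2 × 1.417 × 499 / 3.00 = 471 nm.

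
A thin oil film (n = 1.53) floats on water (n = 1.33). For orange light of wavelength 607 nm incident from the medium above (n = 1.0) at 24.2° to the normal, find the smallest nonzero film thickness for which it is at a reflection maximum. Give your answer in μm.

0.103 μm

Top surface (1.0 → 1.53): reflection off a higher-index medium gives a half-wave phase shift.
Ray reflecting at the bottom interface goes from n = 1.53 toward n = 1.33: no phase shift.
Net: one phase inversion between the two reflected rays.
So the condition for constructive reflection is 2 n t cos θ_r = (m + ½) λ.
Snell's law: 1.0 sin 24.2° = 1.53 sin θ_r → sin θ_r = 0.268, cos θ_r = 0.963.
Minimum at m = 0: t = λ / (4 n cos θ_r) = 607 / (4 × 1.53 × 0.963) = 103 nm.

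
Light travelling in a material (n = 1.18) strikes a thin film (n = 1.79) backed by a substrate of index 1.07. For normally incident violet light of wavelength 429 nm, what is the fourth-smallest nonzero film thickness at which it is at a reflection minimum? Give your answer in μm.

Ray reflecting at the top interface goes from n = 1.18 toward n = 1.79: a half-wave phase shift.
At the lower boundary (n = 1.79 to n = 1.07) the reflected ray undergoes no phase shift.
Net: one phase inversion between the two reflected rays.
So the condition for destructive reflection is 2 n t = m λ.
The fourth-smallest nonzero thickness corresponds to m = 4: t = m λ / (2 n) = 4.00 × 429 / (2 × 1.79) = 479 nm.

0.479 μm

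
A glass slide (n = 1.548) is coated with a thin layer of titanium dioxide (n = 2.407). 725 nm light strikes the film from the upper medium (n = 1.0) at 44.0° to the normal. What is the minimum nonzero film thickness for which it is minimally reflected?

157 nm

Top surface (1.0 → 2.407): reflection off a higher-index medium gives a half-wave phase shift.
Bottom surface (2.407 → 1.548): reflection off a lower-index medium gives no phase shift.
The two reflections differ by half a wavelength.
For weak reflection here: 2 n t cos θ_r = m λ.
Snell's law: 1.0 sin 44.0° = 2.407 sin θ_r → sin θ_r = 0.289, cos θ_r = 0.957.
Minimum nonzero at m = 1: t = λ / (2 n cos θ_r) = 725 / (2 × 2.407 × 0.957) = 157 nm.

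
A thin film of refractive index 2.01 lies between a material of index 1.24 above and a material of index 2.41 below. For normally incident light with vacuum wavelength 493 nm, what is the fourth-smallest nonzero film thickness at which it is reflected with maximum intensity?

491 nm

At the upper boundary (n = 1.24 to n = 2.01) the reflected ray undergoes a half-wave phase shift.
Bottom surface (2.01 → 2.41): reflection off a higher-index medium gives a half-wave phase shift.
The two reflections carry the same phase change, so no net offset.
With no net inversion, constructive interference in reflection requires 2 n t = m λ.
The fourth-smallest nonzero thickness corresponds to m = 4: t = m λ / (2 n) = 4.00 × 493 / (2 × 2.01) = 491 nm.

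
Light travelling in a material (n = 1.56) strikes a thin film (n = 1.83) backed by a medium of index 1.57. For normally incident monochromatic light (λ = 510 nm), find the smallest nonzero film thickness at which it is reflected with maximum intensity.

69.7 nm

Ray reflecting at the top interface goes from n = 1.56 toward n = 1.83: a half-wave phase shift.
Bottom surface (1.83 → 1.57): reflection off a lower-index medium gives no phase shift.
The two reflections differ by half a wavelength.
For bright reflection here: 2 n t = (m + ½) λ.
Minimum at m = 0: t = λ / (4 n) = 510 / (4 × 1.83) = 69.7 nm.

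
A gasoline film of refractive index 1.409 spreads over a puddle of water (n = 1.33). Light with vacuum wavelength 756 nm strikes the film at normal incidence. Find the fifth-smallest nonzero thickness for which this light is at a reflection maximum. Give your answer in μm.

At the upper boundary (n = 1.0 to n = 1.409) the reflected ray undergoes a half-wave phase shift.
Ray reflecting at the bottom interface goes from n = 1.409 toward n = 1.33: no phase shift.
Net: one phase inversion between the two reflected rays.
With one net inversion, constructive interference in reflection requires 2 n t = (m + ½) λ.
The fifth-smallest nonzero thickness corresponds to m = 4: t = (m + ½) λ / (2 n) = 4.50 × 756 / (2 × 1.409) = 1207 nm.

1.21 μm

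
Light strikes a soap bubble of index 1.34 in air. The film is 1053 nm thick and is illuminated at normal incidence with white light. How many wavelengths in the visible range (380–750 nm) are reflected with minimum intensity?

4

Top surface (1.0 → 1.34): reflection off a higher-index medium gives a half-wave phase shift.
Ray reflecting at the bottom interface goes from n = 1.34 toward n = 1.0: no phase shift.
The two reflections differ by half a wavelength.
With one net inversion, destructive interference in reflection requires 2 n t = m λ.
λ = 2 n t / m = 2822 / m nm.
m=3: 941 nm (IR); m=4: 706 nm (visible); m=5: 564 nm (visible); m=6: 470 nm (visible); m=7: 403 nm (visible); m=8: 353 nm (UV).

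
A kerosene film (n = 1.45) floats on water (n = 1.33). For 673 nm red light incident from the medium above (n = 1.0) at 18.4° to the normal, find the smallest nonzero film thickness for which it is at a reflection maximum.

119 nm

Top surface (1.0 → 1.45): reflection off a higher-index medium gives a half-wave phase shift.
At the lower boundary (n = 1.45 to n = 1.33) the reflected ray undergoes no phase shift.
Net: one phase inversion between the two reflected rays.
So the condition for constructive reflection is 2 n t cos θ_r = (m + ½) λ.
Snell's law: 1.0 sin 18.4° = 1.45 sin θ_r → sin θ_r = 0.218, cos θ_r = 0.976.
Minimum at m = 0: t = λ / (4 n cos θ_r) = 673 / (4 × 1.45 × 0.976) = 119 nm.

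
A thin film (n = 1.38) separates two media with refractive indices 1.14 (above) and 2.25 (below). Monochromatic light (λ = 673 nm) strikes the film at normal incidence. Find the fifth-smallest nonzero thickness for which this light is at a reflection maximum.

1219 nm

Top surface (1.14 → 1.38): reflection off a higher-index medium gives a half-wave phase shift.
Bottom surface (1.38 → 2.25): reflection off a higher-index medium gives a half-wave phase shift.
Net: no relative phase inversion (both shifts match).
For strong reflection here: 2 n t = m λ.
The fifth-smallest nonzero thickness corresponds to m = 5: t = m λ / (2 n) = 5.00 × 673 / (2 × 1.38) = 1219 nm.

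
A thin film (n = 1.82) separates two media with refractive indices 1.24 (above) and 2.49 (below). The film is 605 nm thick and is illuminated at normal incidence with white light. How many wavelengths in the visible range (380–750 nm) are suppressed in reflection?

At the upper boundary (n = 1.24 to n = 1.82) the reflected ray undergoes a half-wave phase shift.
At the lower boundary (n = 1.82 to n = 2.49) the reflected ray undergoes a half-wave phase shift.
Zero or two π shifts → no net half-wave offset.
With no net inversion, destructive interference in reflection requires 2 n t = (m + ½) λ.
λ = 2 n t / (m + ½) = 2202 / (m + ½) nm.
m=2: 881 nm (IR); m=3: 629 nm (visible); m=4: 489 nm (visible); m=5: 400 nm (visible); m=6: 339 nm (UV).

3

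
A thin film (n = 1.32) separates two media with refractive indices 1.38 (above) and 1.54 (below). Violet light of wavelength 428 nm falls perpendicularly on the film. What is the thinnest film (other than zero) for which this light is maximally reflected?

81.1 nm

At the upper boundary (n = 1.38 to n = 1.32) the reflected ray undergoes no phase shift.
Bottom surface (1.32 → 1.54): reflection off a higher-index medium gives a half-wave phase shift.
Exactly one π shift → a net half-wave offset.
With one net inversion, constructive interference in reflection requires 2 n t = (m + ½) λ.
Minimum at m = 0: t = λ / (4 n) = 428 / (4 × 1.32) = 81.1 nm.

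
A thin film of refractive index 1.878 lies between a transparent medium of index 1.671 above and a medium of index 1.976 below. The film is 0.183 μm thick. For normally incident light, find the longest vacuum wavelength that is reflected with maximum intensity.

687 nm

At the upper boundary (n = 1.671 to n = 1.878) the reflected ray undergoes a half-wave phase shift.
Bottom surface (1.878 → 1.976): reflection off a higher-index medium gives a half-wave phase shift.
The two reflections carry the same phase change, so no net offset.
So the condition for constructive reflection is 2 n t = m λ.
λ = 2 n t / m. The longest wavelength is m = 1: λ = 2 × 1.878 × 183 / 1.00 = 687 nm.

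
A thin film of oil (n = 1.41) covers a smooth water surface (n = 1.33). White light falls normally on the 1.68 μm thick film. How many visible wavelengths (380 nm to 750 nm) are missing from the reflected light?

6

Top surface (1.0 → 1.41): reflection off a higher-index medium gives a half-wave phase shift.
At the lower boundary (n = 1.41 to n = 1.33) the reflected ray undergoes no phase shift.
Exactly one π shift → a net half-wave offset.
So the condition for destructive reflection is 2 n t = m λ.
λ = 2 n t / m = 4738 / m nm.
m=6: 790 nm (IR); m=7: 677 nm (visible); m=8: 592 nm (visible); m=9: 526 nm (visible); m=10: 474 nm (visible); m=11: 431 nm (visible); m=12: 395 nm (visible); m=13: 364 nm (UV).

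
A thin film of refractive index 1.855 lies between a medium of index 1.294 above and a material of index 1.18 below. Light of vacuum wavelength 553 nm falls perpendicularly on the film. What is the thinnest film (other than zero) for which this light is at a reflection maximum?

Ray reflecting at the top interface goes from n = 1.294 toward n = 1.855: a half-wave phase shift.
Bottom surface (1.855 → 1.18): reflection off a lower-index medium gives no phase shift.
Exactly one π shift → a net half-wave offset.
So the condition for constructive reflection is 2 n t = (m + ½) λ.
Minimum at m = 0: t = λ / (4 n) = 553 / (4 × 1.855) = 74.5 nm.

74.5 nm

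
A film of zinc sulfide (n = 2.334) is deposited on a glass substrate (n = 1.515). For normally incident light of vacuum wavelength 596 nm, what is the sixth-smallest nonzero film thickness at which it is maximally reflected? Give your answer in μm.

Ray reflecting at the top interface goes from n = 1.0 toward n = 2.334: a half-wave phase shift.
At the lower boundary (n = 2.334 to n = 1.515) the reflected ray undergoes no phase shift.
Exactly one π shift → a net half-wave offset.
With one net inversion, constructive interference in reflection requires 2 n t = (m + ½) λ.
The sixth-smallest nonzero thickness corresponds to m = 5: t = (m + ½) λ / (2 n) = 5.50 × 596 / (2 × 2.334) = 702 nm.

0.702 μm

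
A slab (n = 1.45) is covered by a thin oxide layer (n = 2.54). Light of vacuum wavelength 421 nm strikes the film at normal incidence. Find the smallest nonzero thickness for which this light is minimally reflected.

82.9 nm

Ray reflecting at the top interface goes from n = 1.0 toward n = 2.54: a half-wave phase shift.
At the lower boundary (n = 2.54 to n = 1.45) the reflected ray undergoes no phase shift.
Exactly one π shift → a net half-wave offset.
So the condition for destructive reflection is 2 n t = m λ.
The smallest nonzero thickness corresponds to m = 1: t = m λ / (2 n) = 1.00 × 421 / (2 × 2.54) = 82.9 nm.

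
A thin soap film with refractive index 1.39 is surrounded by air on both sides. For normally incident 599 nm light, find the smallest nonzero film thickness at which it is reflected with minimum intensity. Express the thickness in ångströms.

Ray reflecting at the top interface goes from n = 1.0 toward n = 1.39: a half-wave phase shift.
At the lower boundary (n = 1.39 to n = 1.0) the reflected ray undergoes no phase shift.
The two reflections differ by half a wavelength.
For dark reflection here: 2 n t = m λ.
Minimum nonzero at m = 1: t = λ / (2 n) = 599 / (2 × 1.39) = 215 nm.

2155 Å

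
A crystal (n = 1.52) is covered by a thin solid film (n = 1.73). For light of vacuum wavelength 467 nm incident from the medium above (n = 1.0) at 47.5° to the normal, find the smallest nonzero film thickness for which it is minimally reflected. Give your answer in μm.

0.149 μm

Ray reflecting at the top interface goes from n = 1.0 toward n = 1.73: a half-wave phase shift.
Bottom surface (1.73 → 1.52): reflection off a lower-index medium gives no phase shift.
Net: one phase inversion between the two reflected rays.
With one net inversion, destructive interference in reflection requires 2 n t cos θ_r = m λ.
Snell's law: 1.0 sin 47.5° = 1.73 sin θ_r → sin θ_r = 0.426, cos θ_r = 0.905.
Minimum nonzero at m = 1: t = λ / (2 n cos θ_r) = 467 / (2 × 1.73 × 0.905) = 149 nm.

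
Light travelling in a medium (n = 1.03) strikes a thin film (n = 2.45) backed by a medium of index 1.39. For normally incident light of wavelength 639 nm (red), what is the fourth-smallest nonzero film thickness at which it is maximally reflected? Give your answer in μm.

0.456 μm

Ray reflecting at the top interface goes from n = 1.03 toward n = 2.45: a half-wave phase shift.
Ray reflecting at the bottom interface goes from n = 2.45 toward n = 1.39: no phase shift.
Exactly one π shift → a net half-wave offset.
With one net inversion, constructive interference in reflection requires 2 n t = (m + ½) λ.
The fourth-smallest nonzero thickness corresponds to m = 3: t = (m + ½) λ / (2 n) = 3.50 × 639 / (2 × 2.45) = 456 nm.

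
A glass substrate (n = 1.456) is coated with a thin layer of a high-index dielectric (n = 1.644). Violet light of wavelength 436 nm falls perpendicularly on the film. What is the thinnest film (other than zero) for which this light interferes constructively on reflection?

Ray reflecting at the top interface goes from n = 1.0 toward n = 1.644: a half-wave phase shift.
Ray reflecting at the bottom interface goes from n = 1.644 toward n = 1.456: no phase shift.
Exactly one π shift → a net half-wave offset.
With one net inversion, constructive interference in reflection requires 2 n t = (m + ½) λ.
Minimum at m = 0: t = λ / (4 n) = 436 / (4 × 1.644) = 66.3 nm.

66.3 nm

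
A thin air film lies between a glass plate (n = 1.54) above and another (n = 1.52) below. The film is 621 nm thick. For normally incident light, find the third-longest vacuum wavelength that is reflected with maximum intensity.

At the upper boundary (n = 1.54 to n = 1.0) the reflected ray undergoes no phase shift.
At the lower boundary (n = 1.0 to n = 1.52) the reflected ray undergoes a half-wave phase shift.
The two reflections differ by half a wavelength.
So the condition for constructive reflection is 2 n t = (m + ½) λ.
λ = 2 n t / (m + ½). The third-longest wavelength is m = 2: λ = 2 × 1.0 × 621 / 2.50 = 497 nm.

497 nm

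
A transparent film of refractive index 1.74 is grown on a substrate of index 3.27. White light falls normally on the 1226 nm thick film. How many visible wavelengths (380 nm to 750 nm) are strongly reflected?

6

Top surface (1.0 → 1.74): reflection off a higher-index medium gives a half-wave phase shift.
At the lower boundary (n = 1.74 to n = 3.27) the reflected ray undergoes a half-wave phase shift.
Net: no relative phase inversion (both shifts match).
So the condition for constructive reflection is 2 n t = m λ.
λ = 2 n t / m = 4266 / m nm.
m=5: 853 nm (IR); m=6: 711 nm (visible); m=7: 609 nm (visible); m=8: 533 nm (visible); m=9: 474 nm (visible); m=10: 427 nm (visible); m=11: 388 nm (visible); m=12: 356 nm (UV).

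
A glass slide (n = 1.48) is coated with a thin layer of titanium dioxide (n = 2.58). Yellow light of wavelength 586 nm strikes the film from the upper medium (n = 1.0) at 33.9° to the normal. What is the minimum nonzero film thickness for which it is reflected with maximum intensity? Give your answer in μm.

0.0582 μm

Top surface (1.0 → 2.58): reflection off a higher-index medium gives a half-wave phase shift.
Ray reflecting at the bottom interface goes from n = 2.58 toward n = 1.48: no phase shift.
The two reflections differ by half a wavelength.
With one net inversion, constructive interference in reflection requires 2 n t cos θ_r = (m + ½) λ.
Snell's law: 1.0 sin 33.9° = 2.58 sin θ_r → sin θ_r = 0.216, cos θ_r = 0.976.
Minimum at m = 0: t = λ / (4 n cos θ_r) = 586 / (4 × 2.58 × 0.976) = 58.2 nm.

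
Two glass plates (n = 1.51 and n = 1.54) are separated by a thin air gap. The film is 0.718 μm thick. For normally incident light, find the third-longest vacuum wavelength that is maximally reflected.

574 nm

Top surface (1.51 → 1.0): reflection off a lower-index medium gives no phase shift.
Ray reflecting at the bottom interface goes from n = 1.0 toward n = 1.54: a half-wave phase shift.
Exactly one π shift → a net half-wave offset.
With one net inversion, constructive interference in reflection requires 2 n t = (m + ½) λ.
λ = 2 n t / (m + ½). The third-longest wavelength is m = 2: λ = 2 × 1.0 × 718 / 2.50 = 574 nm.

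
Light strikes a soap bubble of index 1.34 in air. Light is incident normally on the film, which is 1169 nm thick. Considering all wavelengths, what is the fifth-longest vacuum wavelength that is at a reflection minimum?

627 nm

At the upper boundary (n = 1.0 to n = 1.34) the reflected ray undergoes a half-wave phase shift.
Bottom surface (1.34 → 1.0): reflection off a lower-index medium gives no phase shift.
The two reflections differ by half a wavelength.
With one net inversion, destructive interference in reflection requires 2 n t = m λ.
λ = 2 n t / m. The fifth-longest wavelength is m = 5: λ = 2 × 1.34 × 1169 / 5.00 = 627 nm.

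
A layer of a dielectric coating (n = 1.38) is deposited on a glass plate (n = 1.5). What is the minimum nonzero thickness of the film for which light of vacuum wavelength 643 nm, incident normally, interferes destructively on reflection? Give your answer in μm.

At the upper boundary (n = 1.0 to n = 1.38) the reflected ray undergoes a half-wave phase shift.
Bottom surface (1.38 → 1.5): reflection off a higher-index medium gives a half-wave phase shift.
The two reflections carry the same phase change, so no net offset.
For minimum reflection here: 2 n t = (m + ½) λ.
Minimum at m = 0: t = λ / (4 n) = 643 / (4 × 1.38) = 116 nm.

0.116 μm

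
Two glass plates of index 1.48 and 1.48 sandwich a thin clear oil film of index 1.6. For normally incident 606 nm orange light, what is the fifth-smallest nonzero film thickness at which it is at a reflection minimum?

947 nm

Top surface (1.48 → 1.6): reflection off a higher-index medium gives a half-wave phase shift.
Ray reflecting at the bottom interface goes from n = 1.6 toward n = 1.48: no phase shift.
The two reflections differ by half a wavelength.
So the condition for destructive reflection is 2 n t = m λ.
The fifth-smallest nonzero thickness corresponds to m = 5: t = m λ / (2 n) = 5.00 × 606 / (2 × 1.6) = 947 nm.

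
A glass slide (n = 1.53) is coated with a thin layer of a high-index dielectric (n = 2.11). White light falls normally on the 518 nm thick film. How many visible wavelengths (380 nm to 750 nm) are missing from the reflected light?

3

Top surface (1.0 → 2.11): reflection off a higher-index medium gives a half-wave phase shift.
Bottom surface (2.11 → 1.53): reflection off a lower-index medium gives no phase shift.
Net: one phase inversion between the two reflected rays.
For weak reflection here: 2 n t = m λ.
λ = 2 n t / m = 2186 / m nm.
m=2: 1093 nm (IR); m=3: 729 nm (visible); m=4: 546 nm (visible); m=5: 437 nm (visible); m=6: 364 nm (UV).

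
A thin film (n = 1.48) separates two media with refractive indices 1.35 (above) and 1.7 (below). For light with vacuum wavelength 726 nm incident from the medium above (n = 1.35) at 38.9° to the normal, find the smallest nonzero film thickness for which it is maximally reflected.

299 nm

Top surface (1.35 → 1.48): reflection off a higher-index medium gives a half-wave phase shift.
Ray reflecting at the bottom interface goes from n = 1.48 toward n = 1.7: a half-wave phase shift.
Net: no relative phase inversion (both shifts match).
For bright reflection here: 2 n t cos θ_r = m λ.
Snell's law: 1.35 sin 38.9° = 1.48 sin θ_r → sin θ_r = 0.573, cos θ_r = 0.820.
Minimum nonzero at m = 1: t = λ / (2 n cos θ_r) = 726 / (2 × 1.48 × 0.820) = 299 nm.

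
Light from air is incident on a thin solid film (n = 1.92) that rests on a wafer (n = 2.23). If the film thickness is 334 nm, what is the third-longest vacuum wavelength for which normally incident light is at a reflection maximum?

428 nm

Ray reflecting at the top interface goes from n = 1.0 toward n = 1.92: a half-wave phase shift.
Bottom surface (1.92 → 2.23): reflection off a higher-index medium gives a half-wave phase shift.
The two reflections carry the same phase change, so no net offset.
For bright reflection here: 2 n t = m λ.
λ = 2 n t / m. The third-longest wavelength is m = 3: λ = 2 × 1.92 × 334 / 3.00 = 428 nm.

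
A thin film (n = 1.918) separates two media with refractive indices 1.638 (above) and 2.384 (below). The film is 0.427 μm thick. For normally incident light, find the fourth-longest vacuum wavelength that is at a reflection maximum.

At the upper boundary (n = 1.638 to n = 1.918) the reflected ray undergoes a half-wave phase shift.
Ray reflecting at the bottom interface goes from n = 1.918 toward n = 2.384: a half-wave phase shift.
Zero or two π shifts → no net half-wave offset.
So the condition for constructive reflection is 2 n t = m λ.
λ = 2 n t / m. The fourth-longest wavelength is m = 4: λ = 2 × 1.918 × 427 / 4.00 = 409 nm.

409 nm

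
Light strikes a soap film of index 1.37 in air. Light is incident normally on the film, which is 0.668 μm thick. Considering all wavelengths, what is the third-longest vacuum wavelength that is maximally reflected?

732 nm

At the upper boundary (n = 1.0 to n = 1.37) the reflected ray undergoes a half-wave phase shift.
Ray reflecting at the bottom interface goes from n = 1.37 toward n = 1.0: no phase shift.
Exactly one π shift → a net half-wave offset.
With one net inversion, constructive interference in reflection requires 2 n t = (m + ½) λ.
λ = 2 n t / (m + ½). The third-longest wavelength is m = 2: λ = 2 × 1.37 × 668 / 2.50 = 732 nm.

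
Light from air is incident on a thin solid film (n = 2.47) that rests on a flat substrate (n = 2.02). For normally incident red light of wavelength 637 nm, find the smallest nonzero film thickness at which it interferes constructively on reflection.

64.5 nm

Top surface (1.0 → 2.47): reflection off a higher-index medium gives a half-wave phase shift.
At the lower boundary (n = 2.47 to n = 2.02) the reflected ray undergoes no phase shift.
The two reflections differ by half a wavelength.
For strong reflection here: 2 n t = (m + ½) λ.
Minimum at m = 0: t = λ / (4 n) = 637 / (4 × 2.47) = 64.5 nm.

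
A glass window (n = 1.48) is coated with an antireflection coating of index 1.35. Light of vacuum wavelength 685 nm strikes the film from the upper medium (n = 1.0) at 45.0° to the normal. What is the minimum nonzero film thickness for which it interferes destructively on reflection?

149 nm

At the upper boundary (n = 1.0 to n = 1.35) the reflected ray undergoes a half-wave phase shift.
Ray reflecting at the bottom interface goes from n = 1.35 toward n = 1.48: a half-wave phase shift.
Net: no relative phase inversion (both shifts match).
With no net inversion, destructive interference in reflection requires 2 n t cos θ_r = (m + ½) λ.
Snell's law: 1.0 sin 45.0° = 1.35 sin θ_r → sin θ_r = 0.524, cos θ_r = 0.852.
Minimum at m = 0: t = λ / (4 n cos θ_r) = 685 / (4 × 1.35 × 0.852) = 149 nm.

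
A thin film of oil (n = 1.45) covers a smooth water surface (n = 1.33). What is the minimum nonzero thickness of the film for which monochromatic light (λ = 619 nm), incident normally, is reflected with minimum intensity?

Top surface (1.0 → 1.45): reflection off a higher-index medium gives a half-wave phase shift.
Ray reflecting at the bottom interface goes from n = 1.45 toward n = 1.33: no phase shift.
Net: one phase inversion between the two reflected rays.
For dark reflection here: 2 n t = m λ.
Minimum nonzero at m = 1: t = λ / (2 n) = 619 / (2 × 1.45) = 213 nm.

213 nm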